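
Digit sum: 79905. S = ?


7 + 9 + 9 + 0 + 5 = 30


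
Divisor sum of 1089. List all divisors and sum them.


Divisors of 1089: 1, 3, 9, 11, 33, 99, 121, 363, 1089
Sum = 1 + 3 + 9 + 11 + 33 + 99 + 121 + 363 + 1089 = 1729

σ(1089) = 1729


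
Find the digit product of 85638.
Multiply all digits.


8 × 5 × 6 × 3 × 8 = 5760


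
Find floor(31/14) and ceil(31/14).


31/14 = 2.2143
floor = 2
ceil = 3

floor = 2, ceil = 3


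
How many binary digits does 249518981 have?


249518981 in base 2 = 1110110111110101101110000101
Number of digits = 28

28 digits (base 2)


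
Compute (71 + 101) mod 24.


71 + 101 = 172
172 mod 24 = 4


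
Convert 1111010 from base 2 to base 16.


1111010 (base 2) = 122 (decimal)
122 (decimal) = 7A (base 16)


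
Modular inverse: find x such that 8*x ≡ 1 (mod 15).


Use the extended Euclidean algorithm on (15, 8); each row r = 15*s + 8*t:
r=15, s=1, t=0
r=8, s=0, t=1
q=1: r=7, s=1, t=-1   [15*(1) + 8*(-1) = 7]
q=1: r=1, s=-1, t=2   [15*(-1) + 8*(2) = 1]
q=7: r=0, s=8, t=-15   [15*(8) + 8*(-15) = 0]
GCD = 1 with t = 2, so 8*(2) ≡ 1 (mod 15)
Inverse = 2 mod 15 = 2
Check: 8 * 2 = 16 ≡ 1 (mod 15)

8^(-1) ≡ 2 (mod 15)


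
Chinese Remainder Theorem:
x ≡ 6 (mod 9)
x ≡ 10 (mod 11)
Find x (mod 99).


M = 9*11 = 99
M1 = M/9 = 11, M2 = M/11 = 9
M1^(-1) mod 9 = 5, M2^(-1) mod 11 = 5
x = 6*11*5 + 10*9*5 = 780
780 mod 99 = 87
Check: 87 mod 9 = 6 ✓, 87 mod 11 = 10 ✓

x ≡ 87 (mod 99)


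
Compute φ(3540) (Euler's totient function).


3540 = 2^2 × 3 × 5 × 59
Prime factors: 2, 3, 5, 59
φ(3540) = 3540 × (1-1/2) × (1-1/3) × (1-1/5) × (1-1/59)
= 3540 × 1/2 × 2/3 × 4/5 × 58/59 = 928

φ(3540) = 928


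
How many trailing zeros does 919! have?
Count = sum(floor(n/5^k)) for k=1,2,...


floor(919/5) = 183
floor(919/25) = 36
floor(919/125) = 7
floor(919/625) = 1
Total = 227

227 trailing zeros


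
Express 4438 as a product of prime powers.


4438 / 2 = 2219
2219 / 7 = 317
317 / 317 = 1
4438 = 2 × 7 × 317


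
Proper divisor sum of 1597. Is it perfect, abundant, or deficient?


Proper divisors: 1
Sum = 1 = 1
1 < 1597 → deficient

s(1597) = 1 (deficient)


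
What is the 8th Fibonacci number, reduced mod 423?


F(k) mod 423 for k=1..8:
1, 1, 2, 3, 5, 8, 13, 21
F(8) mod 423 = 21


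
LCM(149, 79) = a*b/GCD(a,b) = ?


GCD(149, 79) = 1
LCM = 149*79/1 = 11771/1 = 11771

LCM = 11771


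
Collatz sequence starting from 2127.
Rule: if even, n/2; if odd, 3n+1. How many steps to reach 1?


2127 → 6382 → 3191 → 9574 → 4787 → 14362 → 7181 → 21544 → 10772 → 5386 → 2693 → 8080 → 4040 → 2020 → 1010 → 505 → 1516 → 758 → 379 → 1138 → 569 → 1708 → 854 → 427 → 1282 → 641 → 1924 → 962 → 481 → 1444 → 722 → 361 → 1084 → 542 → 271 → 814 → 407 → 1222 → 611 → 1834 → 917 → 2752 → 1376 → 688 → 344 → 172 → 86 → 43 → 130 → 65 → 196 → 98 → 49 → 148 → 74 → 37 → 112 → 56 → 28 → 14 → 7 → 22 → 11 → 34 → 17 → 52 → 26 → 13 → 40 → 20 → 10 → 5 → 16 → 8 → 4 → 2 → 1
Total steps = 76

76 steps


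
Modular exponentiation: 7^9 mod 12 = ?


7^1 mod 12 = 7
7^2 mod 12 = 1
7^3 mod 12 = 7
7^4 mod 12 = 1
7^5 mod 12 = 7
7^6 mod 12 = 1
7^7 mod 12 = 7
7^8 mod 12 = 1
7^9 mod 12 = 7


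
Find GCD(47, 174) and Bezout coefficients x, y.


Tabular extended Euclidean (each row: r = 47*s + 174*t):
r=47, s=1, t=0
r=174, s=0, t=1
q=0: r=47, s=1, t=0   [47*(1) + 174*(0) = 47]
q=3: r=33, s=-3, t=1   [47*(-3) + 174*(1) = 33]
q=1: r=14, s=4, t=-1   [47*(4) + 174*(-1) = 14]
q=2: r=5, s=-11, t=3   [47*(-11) + 174*(3) = 5]
q=2: r=4, s=26, t=-7   [47*(26) + 174*(-7) = 4]
q=1: r=1, s=-37, t=10   [47*(-37) + 174*(10) = 1]
q=4: r=0, s=174, t=-47   [47*(174) + 174*(-47) = 0]
GCD = 1; from the row with r=1: x=-37, y=10
Check: 47*(-37) + 174*(10) = -1739 + 1740 = 1

GCD = 1, x = -37, y = 10


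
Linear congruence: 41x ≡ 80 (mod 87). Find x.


GCD(41, 87) = 1, unique solution
a^(-1) mod 87 = 17
x = 17 * 80 mod 87 = 55

x ≡ 55 (mod 87)


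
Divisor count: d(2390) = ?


2390 = 2^1 × 5^1 × 239^1
d(2390) = (1+1) × (1+1) × (1+1) = 8

8 divisors


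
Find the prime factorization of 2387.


2387 / 7 = 341
341 / 11 = 31
31 / 31 = 1
2387 = 7 × 11 × 31


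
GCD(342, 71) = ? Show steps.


342 = 4 * 71 + 58
71 = 1 * 58 + 13
58 = 4 * 13 + 6
13 = 2 * 6 + 1
6 = 6 * 1 + 0
GCD = 1


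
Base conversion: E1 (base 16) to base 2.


E1 (base 16) = 225 (decimal)
225 (decimal) = 11100001 (base 2)


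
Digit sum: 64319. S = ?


6 + 4 + 3 + 1 + 9 = 23


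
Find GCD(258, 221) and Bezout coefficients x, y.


Tabular extended Euclidean (each row: r = 258*s + 221*t):
r=258, s=1, t=0
r=221, s=0, t=1
q=1: r=37, s=1, t=-1   [258*(1) + 221*(-1) = 37]
q=5: r=36, s=-5, t=6   [258*(-5) + 221*(6) = 36]
q=1: r=1, s=6, t=-7   [258*(6) + 221*(-7) = 1]
q=36: r=0, s=-221, t=258   [258*(-221) + 221*(258) = 0]
GCD = 1; from the row with r=1: x=6, y=-7
Check: 258*(6) + 221*(-7) = 1548 - 1547 = 1

GCD = 1, x = 6, y = -7


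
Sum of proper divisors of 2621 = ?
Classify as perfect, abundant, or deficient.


Proper divisors: 1
Sum = 1 = 1
1 < 2621 → deficient

s(2621) = 1 (deficient)


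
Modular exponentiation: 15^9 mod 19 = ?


15^1 mod 19 = 15
15^2 mod 19 = 16
15^3 mod 19 = 12
15^4 mod 19 = 9
15^5 mod 19 = 2
15^6 mod 19 = 11
15^7 mod 19 = 13
15^8 mod 19 = 5
15^9 mod 19 = 18


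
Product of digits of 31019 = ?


3 × 1 × 0 × 1 × 9 = 0


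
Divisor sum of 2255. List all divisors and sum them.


Divisors of 2255: 1, 5, 11, 41, 55, 205, 451, 2255
Sum = 1 + 5 + 11 + 41 + 55 + 205 + 451 + 2255 = 3024

σ(2255) = 3024


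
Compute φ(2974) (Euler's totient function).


2974 = 2 × 1487
Prime factors: 2, 1487
φ(2974) = 2974 × (1-1/2) × (1-1/1487)
= 2974 × 1/2 × 1486/1487 = 1486

φ(2974) = 1486


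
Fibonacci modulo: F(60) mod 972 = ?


F(k) mod 972 for k=1..60:
1, 1, 2, 3, 5, 8, 13, 21, 34, 55, 89, 144, 233, 377, 610, 15, 625, 640, 293, 933, 254, 215, 469, 684, 181, 865, 74, 939, 41, 8, 49, 57, 106, 163, 269, 432, 701, 161, 862, 51, 913, 964, 905, 897, 830, 755, 613, 396, 37, 433, 470, 903, 401, 332, 733, 93, 826, 919, 773, 720
F(60) mod 972 = 720


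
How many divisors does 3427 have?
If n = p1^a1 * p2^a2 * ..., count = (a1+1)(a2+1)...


3427 = 23^1 × 149^1
d(3427) = (1+1) × (1+1) = 4

4 divisors


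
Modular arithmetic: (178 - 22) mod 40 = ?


178 - 22 = 156
156 mod 40 = 36


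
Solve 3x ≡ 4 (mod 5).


GCD(3, 5) = 1, unique solution
a^(-1) mod 5 = 2
x = 2 * 4 mod 5 = 3

x ≡ 3 (mod 5)


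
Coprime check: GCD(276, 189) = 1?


Euclidean algorithm:
276 = 1 * 189 + 87
189 = 2 * 87 + 15
87 = 5 * 15 + 12
15 = 1 * 12 + 3
12 = 4 * 3 + 0
GCD(276, 189) = 3

No, not coprime (GCD = 3)


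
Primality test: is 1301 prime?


Check divisors up to sqrt(1301) = 36.0694
No divisors found.
1301 is prime.

Yes, 1301 is prime


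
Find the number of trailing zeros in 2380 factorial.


floor(2380/5) = 476
floor(2380/25) = 95
floor(2380/125) = 19
floor(2380/625) = 3
Total = 593

593 trailing zeros


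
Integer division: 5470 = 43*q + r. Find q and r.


5470 = 43 * 127 + 9
Check: 5461 + 9 = 5470

q = 127, r = 9


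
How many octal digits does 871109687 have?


871109687 in base 8 = 6373012067
Number of digits = 10

10 digits (base 8)


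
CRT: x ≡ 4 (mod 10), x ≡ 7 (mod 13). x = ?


M = 10*13 = 130
M1 = M/10 = 13, M2 = M/13 = 10
M1^(-1) mod 10 = 7, M2^(-1) mod 13 = 4
x = 4*13*7 + 7*10*4 = 644
644 mod 130 = 124
Check: 124 mod 10 = 4 ✓, 124 mod 13 = 7 ✓

x ≡ 124 (mod 130)


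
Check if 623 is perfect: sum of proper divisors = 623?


Proper divisors of 623: 1, 7, 89
Sum = 1 + 7 + 89 = 97

No, 623 is not perfect (97 ≠ 623)


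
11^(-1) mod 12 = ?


Use the extended Euclidean algorithm on (12, 11); each row r = 12*s + 11*t:
r=12, s=1, t=0
r=11, s=0, t=1
q=1: r=1, s=1, t=-1   [12*(1) + 11*(-1) = 1]
q=11: r=0, s=-11, t=12   [12*(-11) + 11*(12) = 0]
GCD = 1 with t = -1, so 11*(-1) ≡ 1 (mod 12)
Inverse = -1 mod 12 = 11
Check: 11 * 11 = 121 ≡ 1 (mod 12)

11^(-1) ≡ 11 (mod 12)


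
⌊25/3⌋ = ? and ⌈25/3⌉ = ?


25/3 = 8.3333
floor = 8
ceil = 9

floor = 8, ceil = 9


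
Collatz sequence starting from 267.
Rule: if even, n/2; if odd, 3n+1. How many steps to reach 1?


267 → 802 → 401 → 1204 → 602 → 301 → 904 → 452 → 226 → 113 → 340 → 170 → 85 → 256 → 128 → 64 → 32 → 16 → 8 → 4 → 2 → 1
Total steps = 21

21 steps


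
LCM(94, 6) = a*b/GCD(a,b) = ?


GCD(94, 6) = 2
LCM = 94*6/2 = 564/2 = 282

LCM = 282


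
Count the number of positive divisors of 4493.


4493 = 4493^1
d(4493) = (1+1) = 2

2 divisors


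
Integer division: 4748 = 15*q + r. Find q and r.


4748 = 15 * 316 + 8
Check: 4740 + 8 = 4748

q = 316, r = 8


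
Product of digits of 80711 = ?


8 × 0 × 7 × 1 × 1 = 0


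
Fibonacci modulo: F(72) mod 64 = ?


F(k) mod 64 for k=1..72:
1, 1, 2, 3, 5, 8, 13, 21, 34, 55, 25, 16, 41, 57, 34, 27, 61, 24, 21, 45, 2, 47, 49, 32, 17, 49, 2, 51, 53, 40, 29, 5, 34, 39, 9, 48, 57, 41, 34, 11, 45, 56, 37, 29, 2, 31, 33, 0, 33, 33, 2, 35, 37, 8, 45, 53, 34, 23, 57, 16, 9, 25, 34, 59, 29, 24, 53, 13, 2, 15, 17, 32
F(72) mod 64 = 32


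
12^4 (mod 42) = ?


12^1 mod 42 = 12
12^2 mod 42 = 18
12^3 mod 42 = 6
12^4 mod 42 = 30


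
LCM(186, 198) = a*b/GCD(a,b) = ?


GCD(186, 198) = 6
LCM = 186*198/6 = 36828/6 = 6138

LCM = 6138


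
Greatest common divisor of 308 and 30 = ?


308 = 10 * 30 + 8
30 = 3 * 8 + 6
8 = 1 * 6 + 2
6 = 3 * 2 + 0
GCD = 2


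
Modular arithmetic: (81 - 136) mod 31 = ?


81 - 136 = -55
-55 mod 31 = 7


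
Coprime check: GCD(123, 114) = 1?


Euclidean algorithm:
123 = 1 * 114 + 9
114 = 12 * 9 + 6
9 = 1 * 6 + 3
6 = 2 * 3 + 0
GCD(123, 114) = 3

No, not coprime (GCD = 3)


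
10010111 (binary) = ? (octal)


10010111 (base 2) = 151 (decimal)
151 (decimal) = 227 (base 8)


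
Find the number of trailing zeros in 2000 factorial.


floor(2000/5) = 400
floor(2000/25) = 80
floor(2000/125) = 16
floor(2000/625) = 3
Total = 499

499 trailing zeros


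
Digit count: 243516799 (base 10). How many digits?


243516799 has 9 digits in base 10
floor(log10(243516799)) + 1 = floor(8.3865) + 1 = 9

9 digits (base 10)


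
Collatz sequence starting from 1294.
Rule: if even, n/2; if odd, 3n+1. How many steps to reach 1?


1294 → 647 → 1942 → 971 → 2914 → 1457 → 4372 → 2186 → 1093 → 3280 → 1640 → 820 → 410 → 205 → 616 → 308 → 154 → 77 → 232 → 116 → 58 → 29 → 88 → 44 → 22 → 11 → 34 → 17 → 52 → 26 → 13 → 40 → 20 → 10 → 5 → 16 → 8 → 4 → 2 → 1
Total steps = 39

39 steps


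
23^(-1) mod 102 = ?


Use the extended Euclidean algorithm on (102, 23); each row r = 102*s + 23*t:
r=102, s=1, t=0
r=23, s=0, t=1
q=4: r=10, s=1, t=-4   [102*(1) + 23*(-4) = 10]
q=2: r=3, s=-2, t=9   [102*(-2) + 23*(9) = 3]
q=3: r=1, s=7, t=-31   [102*(7) + 23*(-31) = 1]
q=3: r=0, s=-23, t=102   [102*(-23) + 23*(102) = 0]
GCD = 1 with t = -31, so 23*(-31) ≡ 1 (mod 102)
Inverse = -31 mod 102 = 71
Check: 23 * 71 = 1633 ≡ 1 (mod 102)

23^(-1) ≡ 71 (mod 102)


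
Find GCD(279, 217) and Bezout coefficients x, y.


Tabular extended Euclidean (each row: r = 279*s + 217*t):
r=279, s=1, t=0
r=217, s=0, t=1
q=1: r=62, s=1, t=-1   [279*(1) + 217*(-1) = 62]
q=3: r=31, s=-3, t=4   [279*(-3) + 217*(4) = 31]
q=2: r=0, s=7, t=-9   [279*(7) + 217*(-9) = 0]
GCD = 31; from the row with r=31: x=-3, y=4
Check: 279*(-3) + 217*(4) = -837 + 868 = 31

GCD = 31, x = -3, y = 4


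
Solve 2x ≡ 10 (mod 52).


GCD(2, 52) = 2 divides 10
Divide: 1x ≡ 5 (mod 26)
x ≡ 5 (mod 26)


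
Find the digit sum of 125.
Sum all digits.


1 + 2 + 5 = 8


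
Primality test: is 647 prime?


Check divisors up to sqrt(647) = 25.4362
No divisors found.
647 is prime.

Yes, 647 is prime


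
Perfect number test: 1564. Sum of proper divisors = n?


Proper divisors of 1564: 1, 2, 4, 17, 23, 34, 46, 68, 92, 391, 782
Sum = 1 + 2 + 4 + 17 + 23 + 34 + 46 + 68 + 92 + 391 + 782 = 1460

No, 1564 is not perfect (1460 ≠ 1564)


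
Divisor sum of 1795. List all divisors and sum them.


Divisors of 1795: 1, 5, 359, 1795
Sum = 1 + 5 + 359 + 1795 = 2160

σ(1795) = 2160


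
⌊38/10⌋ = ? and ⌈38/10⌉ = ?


38/10 = 3.8000
floor = 3
ceil = 4

floor = 3, ceil = 4


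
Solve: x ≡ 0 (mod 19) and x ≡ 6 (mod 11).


M = 19*11 = 209
M1 = M/19 = 11, M2 = M/11 = 19
M1^(-1) mod 19 = 7, M2^(-1) mod 11 = 7
x = 0*11*7 + 6*19*7 = 798
798 mod 209 = 171
Check: 171 mod 19 = 0 ✓, 171 mod 11 = 6 ✓

x ≡ 171 (mod 209)


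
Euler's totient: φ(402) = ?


402 = 2 × 3 × 67
Prime factors: 2, 3, 67
φ(402) = 402 × (1-1/2) × (1-1/3) × (1-1/67)
= 402 × 1/2 × 2/3 × 66/67 = 132

φ(402) = 132


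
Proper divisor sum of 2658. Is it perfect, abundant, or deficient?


Proper divisors: 1, 2, 3, 6, 443, 886, 1329
Sum = 1 + 2 + 3 + 6 + 443 + 886 + 1329 = 2670
2670 > 2658 → abundant

s(2658) = 2670 (abundant)


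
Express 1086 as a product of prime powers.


1086 / 2 = 543
543 / 3 = 181
181 / 181 = 1
1086 = 2 × 3 × 181


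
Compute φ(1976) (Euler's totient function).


1976 = 2^3 × 13 × 19
Prime factors: 2, 13, 19
φ(1976) = 1976 × (1-1/2) × (1-1/13) × (1-1/19)
= 1976 × 1/2 × 12/13 × 18/19 = 864

φ(1976) = 864


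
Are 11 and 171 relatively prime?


Euclidean algorithm:
171 = 15 * 11 + 6
11 = 1 * 6 + 5
6 = 1 * 5 + 1
5 = 5 * 1 + 0
GCD(11, 171) = 1

Yes, coprime (GCD = 1)


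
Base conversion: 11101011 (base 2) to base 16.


11101011 (base 2) = 235 (decimal)
235 (decimal) = EB (base 16)


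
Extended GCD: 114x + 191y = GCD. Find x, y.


Tabular extended Euclidean (each row: r = 114*s + 191*t):
r=114, s=1, t=0
r=191, s=0, t=1
q=0: r=114, s=1, t=0   [114*(1) + 191*(0) = 114]
q=1: r=77, s=-1, t=1   [114*(-1) + 191*(1) = 77]
q=1: r=37, s=2, t=-1   [114*(2) + 191*(-1) = 37]
q=2: r=3, s=-5, t=3   [114*(-5) + 191*(3) = 3]
q=12: r=1, s=62, t=-37   [114*(62) + 191*(-37) = 1]
q=3: r=0, s=-191, t=114   [114*(-191) + 191*(114) = 0]
GCD = 1; from the row with r=1: x=62, y=-37
Check: 114*(62) + 191*(-37) = 7068 - 7067 = 1

GCD = 1, x = 62, y = -37


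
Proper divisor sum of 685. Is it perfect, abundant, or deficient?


Proper divisors: 1, 5, 137
Sum = 1 + 5 + 137 = 143
143 < 685 → deficient

s(685) = 143 (deficient)


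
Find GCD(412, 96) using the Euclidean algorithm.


412 = 4 * 96 + 28
96 = 3 * 28 + 12
28 = 2 * 12 + 4
12 = 3 * 4 + 0
GCD = 4


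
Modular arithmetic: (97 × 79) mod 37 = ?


97 × 79 = 7663
7663 mod 37 = 4


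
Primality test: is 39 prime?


39 / 3 = 13 (exact division)
39 is NOT prime.

No, 39 is not prime


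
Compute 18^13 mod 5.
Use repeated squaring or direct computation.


18^1 mod 5 = 3
18^2 mod 5 = 4
18^3 mod 5 = 2
18^4 mod 5 = 1
18^5 mod 5 = 3
18^6 mod 5 = 4
18^7 mod 5 = 2
18^8 mod 5 = 1
18^9 mod 5 = 3
18^10 mod 5 = 4
18^11 mod 5 = 2
18^12 mod 5 = 1
18^13 mod 5 = 3


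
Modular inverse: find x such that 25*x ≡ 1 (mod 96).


Use the extended Euclidean algorithm on (96, 25); each row r = 96*s + 25*t:
r=96, s=1, t=0
r=25, s=0, t=1
q=3: r=21, s=1, t=-3   [96*(1) + 25*(-3) = 21]
q=1: r=4, s=-1, t=4   [96*(-1) + 25*(4) = 4]
q=5: r=1, s=6, t=-23   [96*(6) + 25*(-23) = 1]
q=4: r=0, s=-25, t=96   [96*(-25) + 25*(96) = 0]
GCD = 1 with t = -23, so 25*(-23) ≡ 1 (mod 96)
Inverse = -23 mod 96 = 73
Check: 25 * 73 = 1825 ≡ 1 (mod 96)

25^(-1) ≡ 73 (mod 96)


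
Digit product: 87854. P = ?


8 × 7 × 8 × 5 × 4 = 8960


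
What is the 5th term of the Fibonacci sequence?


Sequence: 1, 1, 2, 3, 5
F(5) = 5


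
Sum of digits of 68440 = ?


6 + 8 + 4 + 4 + 0 = 22


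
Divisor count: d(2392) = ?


2392 = 2^3 × 13^1 × 23^1
d(2392) = (3+1) × (1+1) × (1+1) = 16

16 divisors


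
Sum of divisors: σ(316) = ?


Divisors of 316: 1, 2, 4, 79, 158, 316
Sum = 1 + 2 + 4 + 79 + 158 + 316 = 560

σ(316) = 560


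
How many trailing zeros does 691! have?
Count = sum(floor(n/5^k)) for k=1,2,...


floor(691/5) = 138
floor(691/25) = 27
floor(691/125) = 5
floor(691/625) = 1
Total = 171

171 trailing zeros


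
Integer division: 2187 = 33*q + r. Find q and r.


2187 = 33 * 66 + 9
Check: 2178 + 9 = 2187

q = 66, r = 9


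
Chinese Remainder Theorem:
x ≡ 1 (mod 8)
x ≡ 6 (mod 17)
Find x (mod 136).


M = 8*17 = 136
M1 = M/8 = 17, M2 = M/17 = 8
M1^(-1) mod 8 = 1, M2^(-1) mod 17 = 15
x = 1*17*1 + 6*8*15 = 737
737 mod 136 = 57
Check: 57 mod 8 = 1 ✓, 57 mod 17 = 6 ✓

x ≡ 57 (mod 136)


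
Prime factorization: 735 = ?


735 / 3 = 245
245 / 5 = 49
49 / 7 = 7
7 / 7 = 1
735 = 3 × 5 × 7^2


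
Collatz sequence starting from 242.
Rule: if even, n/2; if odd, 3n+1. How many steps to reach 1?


242 → 121 → 364 → 182 → 91 → 274 → 137 → 412 → 206 → 103 → 310 → 155 → 466 → 233 → 700 → 350 → 175 → 526 → 263 → 790 → 395 → 1186 → 593 → 1780 → 890 → 445 → 1336 → 668 → 334 → 167 → 502 → 251 → 754 → 377 → 1132 → 566 → 283 → 850 → 425 → 1276 → 638 → 319 → 958 → 479 → 1438 → 719 → 2158 → 1079 → 3238 → 1619 → 4858 → 2429 → 7288 → 3644 → 1822 → 911 → 2734 → 1367 → 4102 → 2051 → 6154 → 3077 → 9232 → 4616 → 2308 → 1154 → 577 → 1732 → 866 → 433 → 1300 → 650 → 325 → 976 → 488 → 244 → 122 → 61 → 184 → 92 → 46 → 23 → 70 → 35 → 106 → 53 → 160 → 80 → 40 → 20 → 10 → 5 → 16 → 8 → 4 → 2 → 1
Total steps = 96

96 steps


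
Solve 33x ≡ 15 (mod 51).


GCD(33, 51) = 3 divides 15
Divide: 11x ≡ 5 (mod 17)
x ≡ 2 (mod 17)


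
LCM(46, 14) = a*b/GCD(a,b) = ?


GCD(46, 14) = 2
LCM = 46*14/2 = 644/2 = 322

LCM = 322


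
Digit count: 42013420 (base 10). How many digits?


42013420 has 8 digits in base 10
floor(log10(42013420)) + 1 = floor(7.6234) + 1 = 8

8 digits (base 10)


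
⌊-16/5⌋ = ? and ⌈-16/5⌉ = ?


-16/5 = -3.2000
floor = -4
ceil = -3

floor = -4, ceil = -3


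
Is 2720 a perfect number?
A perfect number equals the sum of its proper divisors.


Proper divisors of 2720: 1, 2, 4, 5, 8, 10, 16, 17, 20, 32, 34, 40, 68, 80, 85, 136, 160, 170, 272, 340, 544, 680, 1360
Sum = 1 + 2 + 4 + 5 + 8 + 10 + 16 + 17 + 20 + 32 + 34 + 40 + 68 + 80 + 85 + 136 + 160 + 170 + 272 + 340 + 544 + 680 + 1360 = 4084

No, 2720 is not perfect (4084 ≠ 2720)


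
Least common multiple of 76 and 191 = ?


GCD(76, 191) = 1
LCM = 76*191/1 = 14516/1 = 14516

LCM = 14516


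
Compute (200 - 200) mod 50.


200 - 200 = 0
0 mod 50 = 0


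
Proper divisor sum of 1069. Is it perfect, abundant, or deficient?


Proper divisors: 1
Sum = 1 = 1
1 < 1069 → deficient

s(1069) = 1 (deficient)


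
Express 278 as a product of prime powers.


278 / 2 = 139
139 / 139 = 1
278 = 2 × 139


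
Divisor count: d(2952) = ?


2952 = 2^3 × 3^2 × 41^1
d(2952) = (3+1) × (2+1) × (1+1) = 24

24 divisors


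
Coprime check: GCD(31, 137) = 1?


Euclidean algorithm:
137 = 4 * 31 + 13
31 = 2 * 13 + 5
13 = 2 * 5 + 3
5 = 1 * 3 + 2
3 = 1 * 2 + 1
2 = 2 * 1 + 0
GCD(31, 137) = 1

Yes, coprime (GCD = 1)


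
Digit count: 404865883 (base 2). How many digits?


404865883 in base 2 = 11000001000011100001101011011
Number of digits = 29

29 digits (base 2)


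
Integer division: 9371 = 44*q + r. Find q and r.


9371 = 44 * 212 + 43
Check: 9328 + 43 = 9371

q = 212, r = 43


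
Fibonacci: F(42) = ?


Sequence: 1, 1, 2, 3, 5, 8, 13, 21, 34, 55, 89, 144, 233, 377, 610, 987, 1597, 2584, 4181, 6765, 10946, 17711, 28657, 46368, 75025, 121393, 196418, 317811, 514229, 832040, 1346269, 2178309, 3524578, 5702887, 9227465, 14930352, 24157817, 39088169, 63245986, 102334155, 165580141, 267914296
F(42) = 267914296


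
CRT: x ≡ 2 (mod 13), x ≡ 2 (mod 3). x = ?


M = 13*3 = 39
M1 = M/13 = 3, M2 = M/3 = 13
M1^(-1) mod 13 = 9, M2^(-1) mod 3 = 1
x = 2*3*9 + 2*13*1 = 80
80 mod 39 = 2
Check: 2 mod 13 = 2 ✓, 2 mod 3 = 2 ✓

x ≡ 2 (mod 39)


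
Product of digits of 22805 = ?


2 × 2 × 8 × 0 × 5 = 0


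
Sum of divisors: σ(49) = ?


Divisors of 49: 1, 7, 49
Sum = 1 + 7 + 49 = 57

σ(49) = 57


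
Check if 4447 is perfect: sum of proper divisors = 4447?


Proper divisors of 4447: 1
Sum = 1 = 1

No, 4447 is not perfect (1 ≠ 4447)


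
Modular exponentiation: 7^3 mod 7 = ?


7^1 mod 7 = 0
7^2 mod 7 = 0
7^3 mod 7 = 0


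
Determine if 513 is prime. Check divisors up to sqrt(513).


513 / 3 = 171 (exact division)
513 is NOT prime.

No, 513 is not prime


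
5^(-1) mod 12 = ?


Use the extended Euclidean algorithm on (12, 5); each row r = 12*s + 5*t:
r=12, s=1, t=0
r=5, s=0, t=1
q=2: r=2, s=1, t=-2   [12*(1) + 5*(-2) = 2]
q=2: r=1, s=-2, t=5   [12*(-2) + 5*(5) = 1]
q=2: r=0, s=5, t=-12   [12*(5) + 5*(-12) = 0]
GCD = 1 with t = 5, so 5*(5) ≡ 1 (mod 12)
Inverse = 5 mod 12 = 5
Check: 5 * 5 = 25 ≡ 1 (mod 12)

5^(-1) ≡ 5 (mod 12)


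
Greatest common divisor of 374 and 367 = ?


374 = 1 * 367 + 7
367 = 52 * 7 + 3
7 = 2 * 3 + 1
3 = 3 * 1 + 0
GCD = 1


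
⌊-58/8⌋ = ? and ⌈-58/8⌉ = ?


-58/8 = -7.2500
floor = -8
ceil = -7

floor = -8, ceil = -7


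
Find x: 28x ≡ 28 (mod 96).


GCD(28, 96) = 4 divides 28
Divide: 7x ≡ 7 (mod 24)
x ≡ 1 (mod 24)


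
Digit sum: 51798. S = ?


5 + 1 + 7 + 9 + 8 = 30


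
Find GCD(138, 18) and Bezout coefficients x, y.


Tabular extended Euclidean (each row: r = 138*s + 18*t):
r=138, s=1, t=0
r=18, s=0, t=1
q=7: r=12, s=1, t=-7   [138*(1) + 18*(-7) = 12]
q=1: r=6, s=-1, t=8   [138*(-1) + 18*(8) = 6]
q=2: r=0, s=3, t=-23   [138*(3) + 18*(-23) = 0]
GCD = 6; from the row with r=6: x=-1, y=8
Check: 138*(-1) + 18*(8) = -138 + 144 = 6

GCD = 6, x = -1, y = 8


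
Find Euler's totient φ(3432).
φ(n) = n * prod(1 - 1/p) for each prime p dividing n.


3432 = 2^3 × 3 × 11 × 13
Prime factors: 2, 3, 11, 13
φ(3432) = 3432 × (1-1/2) × (1-1/3) × (1-1/11) × (1-1/13)
= 3432 × 1/2 × 2/3 × 10/11 × 12/13 = 960

φ(3432) = 960


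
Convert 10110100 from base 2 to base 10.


10110100 (base 2) = 180 (decimal)
180 (decimal) = 180 (base 10)


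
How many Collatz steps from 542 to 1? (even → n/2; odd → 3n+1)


542 → 271 → 814 → 407 → 1222 → 611 → 1834 → 917 → 2752 → 1376 → 688 → 344 → 172 → 86 → 43 → 130 → 65 → 196 → 98 → 49 → 148 → 74 → 37 → 112 → 56 → 28 → 14 → 7 → 22 → 11 → 34 → 17 → 52 → 26 → 13 → 40 → 20 → 10 → 5 → 16 → 8 → 4 → 2 → 1
Total steps = 43

43 steps


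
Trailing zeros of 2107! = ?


floor(2107/5) = 421
floor(2107/25) = 84
floor(2107/125) = 16
floor(2107/625) = 3
Total = 524

524 trailing zeros


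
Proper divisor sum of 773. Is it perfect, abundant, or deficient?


Proper divisors: 1
Sum = 1 = 1
1 < 773 → deficient

s(773) = 1 (deficient)


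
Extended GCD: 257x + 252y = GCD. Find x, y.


Tabular extended Euclidean (each row: r = 257*s + 252*t):
r=257, s=1, t=0
r=252, s=0, t=1
q=1: r=5, s=1, t=-1   [257*(1) + 252*(-1) = 5]
q=50: r=2, s=-50, t=51   [257*(-50) + 252*(51) = 2]
q=2: r=1, s=101, t=-103   [257*(101) + 252*(-103) = 1]
q=2: r=0, s=-252, t=257   [257*(-252) + 252*(257) = 0]
GCD = 1; from the row with r=1: x=101, y=-103
Check: 257*(101) + 252*(-103) = 25957 - 25956 = 1

GCD = 1, x = 101, y = -103


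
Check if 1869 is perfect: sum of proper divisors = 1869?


Proper divisors of 1869: 1, 3, 7, 21, 89, 267, 623
Sum = 1 + 3 + 7 + 21 + 89 + 267 + 623 = 1011

No, 1869 is not perfect (1011 ≠ 1869)


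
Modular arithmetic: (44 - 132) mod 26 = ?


44 - 132 = -88
-88 mod 26 = 16


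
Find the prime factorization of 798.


798 / 2 = 399
399 / 3 = 133
133 / 7 = 19
19 / 19 = 1
798 = 2 × 3 × 7 × 19


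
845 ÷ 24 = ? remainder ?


845 = 24 * 35 + 5
Check: 840 + 5 = 845

q = 35, r = 5


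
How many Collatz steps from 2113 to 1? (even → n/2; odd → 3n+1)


2113 → 6340 → 3170 → 1585 → 4756 → 2378 → 1189 → 3568 → 1784 → 892 → 446 → 223 → 670 → 335 → 1006 → 503 → 1510 → 755 → 2266 → 1133 → 3400 → 1700 → 850 → 425 → 1276 → 638 → 319 → 958 → 479 → 1438 → 719 → 2158 → 1079 → 3238 → 1619 → 4858 → 2429 → 7288 → 3644 → 1822 → 911 → 2734 → 1367 → 4102 → 2051 → 6154 → 3077 → 9232 → 4616 → 2308 → 1154 → 577 → 1732 → 866 → 433 → 1300 → 650 → 325 → 976 → 488 → 244 → 122 → 61 → 184 → 92 → 46 → 23 → 70 → 35 → 106 → 53 → 160 → 80 → 40 → 20 → 10 → 5 → 16 → 8 → 4 → 2 → 1
Total steps = 81

81 steps


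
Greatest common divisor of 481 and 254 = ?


481 = 1 * 254 + 227
254 = 1 * 227 + 27
227 = 8 * 27 + 11
27 = 2 * 11 + 5
11 = 2 * 5 + 1
5 = 5 * 1 + 0
GCD = 1


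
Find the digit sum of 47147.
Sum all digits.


4 + 7 + 1 + 4 + 7 = 23


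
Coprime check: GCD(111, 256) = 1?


Euclidean algorithm:
256 = 2 * 111 + 34
111 = 3 * 34 + 9
34 = 3 * 9 + 7
9 = 1 * 7 + 2
7 = 3 * 2 + 1
2 = 2 * 1 + 0
GCD(111, 256) = 1

Yes, coprime (GCD = 1)


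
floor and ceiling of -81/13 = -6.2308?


-81/13 = -6.2308
floor = -7
ceil = -6

floor = -7, ceil = -6


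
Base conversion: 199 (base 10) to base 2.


199 (base 10) = 199 (decimal)
199 (decimal) = 11000111 (base 2)


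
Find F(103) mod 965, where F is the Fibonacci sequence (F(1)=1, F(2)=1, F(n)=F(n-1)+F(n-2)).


F(k) mod 965 for k=1..103:
1, 1, 2, 3, 5, 8, 13, 21, 34, 55, 89, 144, 233, 377, 610, 22, 632, 654, 321, 10, 331, 341, 672, 48, 720, 768, 523, 326, 849, 210, 94, 304, 398, 702, 135, 837, 7, 844, 851, 730, 616, 381, 32, 413, 445, 858, 338, 231, 569, 800, 404, 239, 643, 882, 560, 477, 72, 549, 621, 205, 826, 66, 892, 958, 885, 878, 798, 711, 544, 290, 834, 159, 28, 187, 215, 402, 617, 54, 671, 725, 431, 191, 622, 813, 470, 318, 788, 141, 929, 105, 69, 174, 243, 417, 660, 112, 772, 884, 691, 610, 336, 946, 317
F(103) mod 965 = 317


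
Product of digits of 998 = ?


9 × 9 × 8 = 648


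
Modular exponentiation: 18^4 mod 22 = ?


18^1 mod 22 = 18
18^2 mod 22 = 16
18^3 mod 22 = 2
18^4 mod 22 = 14


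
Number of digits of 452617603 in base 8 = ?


452617603 in base 8 = 3276462603
Number of digits = 10

10 digits (base 8)


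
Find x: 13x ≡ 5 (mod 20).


GCD(13, 20) = 1, unique solution
a^(-1) mod 20 = 17
x = 17 * 5 mod 20 = 5

x ≡ 5 (mod 20)


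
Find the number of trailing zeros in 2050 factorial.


floor(2050/5) = 410
floor(2050/25) = 82
floor(2050/125) = 16
floor(2050/625) = 3
Total = 511

511 trailing zeros


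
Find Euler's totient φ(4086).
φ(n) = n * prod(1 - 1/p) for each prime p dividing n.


4086 = 2 × 3^2 × 227
Prime factors: 2, 3, 227
φ(4086) = 4086 × (1-1/2) × (1-1/3) × (1-1/227)
= 4086 × 1/2 × 2/3 × 226/227 = 1356

φ(4086) = 1356


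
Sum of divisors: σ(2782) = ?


Divisors of 2782: 1, 2, 13, 26, 107, 214, 1391, 2782
Sum = 1 + 2 + 13 + 26 + 107 + 214 + 1391 + 2782 = 4536

σ(2782) = 4536


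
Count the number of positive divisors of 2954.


2954 = 2^1 × 7^1 × 211^1
d(2954) = (1+1) × (1+1) × (1+1) = 8

8 divisors


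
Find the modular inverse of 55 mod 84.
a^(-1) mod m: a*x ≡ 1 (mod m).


Use the extended Euclidean algorithm on (84, 55); each row r = 84*s + 55*t:
r=84, s=1, t=0
r=55, s=0, t=1
q=1: r=29, s=1, t=-1   [84*(1) + 55*(-1) = 29]
q=1: r=26, s=-1, t=2   [84*(-1) + 55*(2) = 26]
q=1: r=3, s=2, t=-3   [84*(2) + 55*(-3) = 3]
q=8: r=2, s=-17, t=26   [84*(-17) + 55*(26) = 2]
q=1: r=1, s=19, t=-29   [84*(19) + 55*(-29) = 1]
q=2: r=0, s=-55, t=84   [84*(-55) + 55*(84) = 0]
GCD = 1 with t = -29, so 55*(-29) ≡ 1 (mod 84)
Inverse = -29 mod 84 = 55
Check: 55 * 55 = 3025 ≡ 1 (mod 84)

55^(-1) ≡ 55 (mod 84)


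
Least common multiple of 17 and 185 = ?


GCD(17, 185) = 1
LCM = 17*185/1 = 3145/1 = 3145

LCM = 3145


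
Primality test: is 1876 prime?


1876 / 2 = 938 (exact division)
1876 is NOT prime.

No, 1876 is not prime


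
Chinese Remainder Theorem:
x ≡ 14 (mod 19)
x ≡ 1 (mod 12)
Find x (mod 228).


M = 19*12 = 228
M1 = M/19 = 12, M2 = M/12 = 19
M1^(-1) mod 19 = 8, M2^(-1) mod 12 = 7
x = 14*12*8 + 1*19*7 = 1477
1477 mod 228 = 109
Check: 109 mod 19 = 14 ✓, 109 mod 12 = 1 ✓

x ≡ 109 (mod 228)


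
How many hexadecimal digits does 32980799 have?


32980799 in base 16 = 1F73F3F
Number of digits = 7

7 digits (base 16)


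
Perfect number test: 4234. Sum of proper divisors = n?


Proper divisors of 4234: 1, 2, 29, 58, 73, 146, 2117
Sum = 1 + 2 + 29 + 58 + 73 + 146 + 2117 = 2426

No, 4234 is not perfect (2426 ≠ 4234)


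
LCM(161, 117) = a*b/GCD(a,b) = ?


GCD(161, 117) = 1
LCM = 161*117/1 = 18837/1 = 18837

LCM = 18837


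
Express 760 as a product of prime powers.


760 / 2 = 380
380 / 2 = 190
190 / 2 = 95
95 / 5 = 19
19 / 19 = 1
760 = 2^3 × 5 × 19


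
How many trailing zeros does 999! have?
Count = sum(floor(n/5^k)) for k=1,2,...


floor(999/5) = 199
floor(999/25) = 39
floor(999/125) = 7
floor(999/625) = 1
Total = 246

246 trailing zeros


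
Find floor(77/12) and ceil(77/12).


77/12 = 6.4167
floor = 6
ceil = 7

floor = 6, ceil = 7


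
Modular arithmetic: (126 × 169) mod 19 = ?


126 × 169 = 21294
21294 mod 19 = 14


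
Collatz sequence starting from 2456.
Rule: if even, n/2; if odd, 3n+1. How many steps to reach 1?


2456 → 1228 → 614 → 307 → 922 → 461 → 1384 → 692 → 346 → 173 → 520 → 260 → 130 → 65 → 196 → 98 → 49 → 148 → 74 → 37 → 112 → 56 → 28 → 14 → 7 → 22 → 11 → 34 → 17 → 52 → 26 → 13 → 40 → 20 → 10 → 5 → 16 → 8 → 4 → 2 → 1
Total steps = 40

40 steps


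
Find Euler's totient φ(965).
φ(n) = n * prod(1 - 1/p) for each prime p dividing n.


965 = 5 × 193
Prime factors: 5, 193
φ(965) = 965 × (1-1/5) × (1-1/193)
= 965 × 4/5 × 192/193 = 768

φ(965) = 768


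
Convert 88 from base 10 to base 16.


88 (base 10) = 88 (decimal)
88 (decimal) = 58 (base 16)


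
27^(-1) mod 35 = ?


Use the extended Euclidean algorithm on (35, 27); each row r = 35*s + 27*t:
r=35, s=1, t=0
r=27, s=0, t=1
q=1: r=8, s=1, t=-1   [35*(1) + 27*(-1) = 8]
q=3: r=3, s=-3, t=4   [35*(-3) + 27*(4) = 3]
q=2: r=2, s=7, t=-9   [35*(7) + 27*(-9) = 2]
q=1: r=1, s=-10, t=13   [35*(-10) + 27*(13) = 1]
q=2: r=0, s=27, t=-35   [35*(27) + 27*(-35) = 0]
GCD = 1 with t = 13, so 27*(13) ≡ 1 (mod 35)
Inverse = 13 mod 35 = 13
Check: 27 * 13 = 351 ≡ 1 (mod 35)

27^(-1) ≡ 13 (mod 35)


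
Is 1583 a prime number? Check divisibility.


Check divisors up to sqrt(1583) = 39.7869
No divisors found.
1583 is prime.

Yes, 1583 is prime


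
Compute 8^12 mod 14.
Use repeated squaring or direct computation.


8^1 mod 14 = 8
8^2 mod 14 = 8
8^3 mod 14 = 8
8^4 mod 14 = 8
8^5 mod 14 = 8
8^6 mod 14 = 8
8^7 mod 14 = 8
8^8 mod 14 = 8
8^9 mod 14 = 8
8^10 mod 14 = 8
8^11 mod 14 = 8
8^12 mod 14 = 8


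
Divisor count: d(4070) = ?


4070 = 2^1 × 5^1 × 11^1 × 37^1
d(4070) = (1+1) × (1+1) × (1+1) × (1+1) = 16

16 divisors


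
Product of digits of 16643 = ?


1 × 6 × 6 × 4 × 3 = 432


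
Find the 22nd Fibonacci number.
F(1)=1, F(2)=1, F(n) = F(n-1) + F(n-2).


Sequence: 1, 1, 2, 3, 5, 8, 13, 21, 34, 55, 89, 144, 233, 377, 610, 987, 1597, 2584, 4181, 6765, 10946, 17711
F(22) = 17711


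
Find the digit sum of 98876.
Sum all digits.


9 + 8 + 8 + 7 + 6 = 38


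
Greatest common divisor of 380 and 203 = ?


380 = 1 * 203 + 177
203 = 1 * 177 + 26
177 = 6 * 26 + 21
26 = 1 * 21 + 5
21 = 4 * 5 + 1
5 = 5 * 1 + 0
GCD = 1


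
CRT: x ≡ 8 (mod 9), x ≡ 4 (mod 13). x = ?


M = 9*13 = 117
M1 = M/9 = 13, M2 = M/13 = 9
M1^(-1) mod 9 = 7, M2^(-1) mod 13 = 3
x = 8*13*7 + 4*9*3 = 836
836 mod 117 = 17
Check: 17 mod 9 = 8 ✓, 17 mod 13 = 4 ✓

x ≡ 17 (mod 117)


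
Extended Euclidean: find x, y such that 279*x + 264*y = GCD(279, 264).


Tabular extended Euclidean (each row: r = 279*s + 264*t):
r=279, s=1, t=0
r=264, s=0, t=1
q=1: r=15, s=1, t=-1   [279*(1) + 264*(-1) = 15]
q=17: r=9, s=-17, t=18   [279*(-17) + 264*(18) = 9]
q=1: r=6, s=18, t=-19   [279*(18) + 264*(-19) = 6]
q=1: r=3, s=-35, t=37   [279*(-35) + 264*(37) = 3]
q=2: r=0, s=88, t=-93   [279*(88) + 264*(-93) = 0]
GCD = 3; from the row with r=3: x=-35, y=37
Check: 279*(-35) + 264*(37) = -9765 + 9768 = 3

GCD = 3, x = -35, y = 37


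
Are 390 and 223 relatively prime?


Euclidean algorithm:
390 = 1 * 223 + 167
223 = 1 * 167 + 56
167 = 2 * 56 + 55
56 = 1 * 55 + 1
55 = 55 * 1 + 0
GCD(390, 223) = 1

Yes, coprime (GCD = 1)


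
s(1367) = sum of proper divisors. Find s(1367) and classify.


Proper divisors: 1
Sum = 1 = 1
1 < 1367 → deficient

s(1367) = 1 (deficient)


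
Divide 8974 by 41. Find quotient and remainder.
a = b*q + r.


8974 = 41 * 218 + 36
Check: 8938 + 36 = 8974

q = 218, r = 36


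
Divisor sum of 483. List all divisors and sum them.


Divisors of 483: 1, 3, 7, 21, 23, 69, 161, 483
Sum = 1 + 3 + 7 + 21 + 23 + 69 + 161 + 483 = 768

σ(483) = 768


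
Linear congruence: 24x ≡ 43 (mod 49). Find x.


GCD(24, 49) = 1, unique solution
a^(-1) mod 49 = 47
x = 47 * 43 mod 49 = 12

x ≡ 12 (mod 49)


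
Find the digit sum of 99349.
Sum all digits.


9 + 9 + 3 + 4 + 9 = 34


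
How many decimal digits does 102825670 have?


102825670 has 9 digits in base 10
floor(log10(102825670)) + 1 = floor(8.0121) + 1 = 9

9 digits (base 10)


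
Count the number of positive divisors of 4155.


4155 = 3^1 × 5^1 × 277^1
d(4155) = (1+1) × (1+1) × (1+1) = 8

8 divisors


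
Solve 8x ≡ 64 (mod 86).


GCD(8, 86) = 2 divides 64
Divide: 4x ≡ 32 (mod 43)
x ≡ 8 (mod 43)


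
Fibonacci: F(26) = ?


Sequence: 1, 1, 2, 3, 5, 8, 13, 21, 34, 55, 89, 144, 233, 377, 610, 987, 1597, 2584, 4181, 6765, 10946, 17711, 28657, 46368, 75025, 121393
F(26) = 121393


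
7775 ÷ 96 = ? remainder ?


7775 = 96 * 80 + 95
Check: 7680 + 95 = 7775

q = 80, r = 95


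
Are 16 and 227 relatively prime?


Euclidean algorithm:
227 = 14 * 16 + 3
16 = 5 * 3 + 1
3 = 3 * 1 + 0
GCD(16, 227) = 1

Yes, coprime (GCD = 1)


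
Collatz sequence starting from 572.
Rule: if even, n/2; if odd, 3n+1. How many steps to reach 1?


572 → 286 → 143 → 430 → 215 → 646 → 323 → 970 → 485 → 1456 → 728 → 364 → 182 → 91 → 274 → 137 → 412 → 206 → 103 → 310 → 155 → 466 → 233 → 700 → 350 → 175 → 526 → 263 → 790 → 395 → 1186 → 593 → 1780 → 890 → 445 → 1336 → 668 → 334 → 167 → 502 → 251 → 754 → 377 → 1132 → 566 → 283 → 850 → 425 → 1276 → 638 → 319 → 958 → 479 → 1438 → 719 → 2158 → 1079 → 3238 → 1619 → 4858 → 2429 → 7288 → 3644 → 1822 → 911 → 2734 → 1367 → 4102 → 2051 → 6154 → 3077 → 9232 → 4616 → 2308 → 1154 → 577 → 1732 → 866 → 433 → 1300 → 650 → 325 → 976 → 488 → 244 → 122 → 61 → 184 → 92 → 46 → 23 → 70 → 35 → 106 → 53 → 160 → 80 → 40 → 20 → 10 → 5 → 16 → 8 → 4 → 2 → 1
Total steps = 105

105 steps


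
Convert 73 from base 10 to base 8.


73 (base 10) = 73 (decimal)
73 (decimal) = 111 (base 8)


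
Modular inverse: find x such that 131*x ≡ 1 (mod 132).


Use the extended Euclidean algorithm on (132, 131); each row r = 132*s + 131*t:
r=132, s=1, t=0
r=131, s=0, t=1
q=1: r=1, s=1, t=-1   [132*(1) + 131*(-1) = 1]
q=131: r=0, s=-131, t=132   [132*(-131) + 131*(132) = 0]
GCD = 1 with t = -1, so 131*(-1) ≡ 1 (mod 132)
Inverse = -1 mod 132 = 131
Check: 131 * 131 = 17161 ≡ 1 (mod 132)

131^(-1) ≡ 131 (mod 132)


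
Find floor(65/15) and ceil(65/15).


65/15 = 4.3333
floor = 4
ceil = 5

floor = 4, ceil = 5


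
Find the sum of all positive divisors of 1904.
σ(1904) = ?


Divisors of 1904: 1, 2, 4, 7, 8, 14, 16, 17, 28, 34, 56, 68, 112, 119, 136, 238, 272, 476, 952, 1904
Sum = 1 + 2 + 4 + 7 + 8 + 14 + 16 + 17 + 28 + 34 + 56 + 68 + 112 + 119 + 136 + 238 + 272 + 476 + 952 + 1904 = 4464

σ(1904) = 4464


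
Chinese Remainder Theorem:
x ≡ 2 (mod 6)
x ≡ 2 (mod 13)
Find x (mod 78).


M = 6*13 = 78
M1 = M/6 = 13, M2 = M/13 = 6
M1^(-1) mod 6 = 1, M2^(-1) mod 13 = 11
x = 2*13*1 + 2*6*11 = 158
158 mod 78 = 2
Check: 2 mod 6 = 2 ✓, 2 mod 13 = 2 ✓

x ≡ 2 (mod 78)


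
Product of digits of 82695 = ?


8 × 2 × 6 × 9 × 5 = 4320


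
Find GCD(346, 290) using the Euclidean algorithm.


346 = 1 * 290 + 56
290 = 5 * 56 + 10
56 = 5 * 10 + 6
10 = 1 * 6 + 4
6 = 1 * 4 + 2
4 = 2 * 2 + 0
GCD = 2


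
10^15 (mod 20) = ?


10^1 mod 20 = 10
10^2 mod 20 = 0
10^3 mod 20 = 0
10^4 mod 20 = 0
10^5 mod 20 = 0
10^6 mod 20 = 0
10^7 mod 20 = 0
10^8 mod 20 = 0
10^9 mod 20 = 0
10^10 mod 20 = 0
10^11 mod 20 = 0
10^12 mod 20 = 0
10^13 mod 20 = 0
10^14 mod 20 = 0
10^15 mod 20 = 0


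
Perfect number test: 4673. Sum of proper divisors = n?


Proper divisors of 4673: 1
Sum = 1 = 1

No, 4673 is not perfect (1 ≠ 4673)


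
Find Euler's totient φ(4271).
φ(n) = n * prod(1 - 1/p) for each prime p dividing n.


4271 = 4271
Prime factors: 4271
φ(4271) = 4271 × (1-1/4271)
= 4271 × 4270/4271 = 4270

φ(4271) = 4270


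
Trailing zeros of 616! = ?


floor(616/5) = 123
floor(616/25) = 24
floor(616/125) = 4
Total = 151

151 trailing zeros


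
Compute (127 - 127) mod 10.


127 - 127 = 0
0 mod 10 = 0


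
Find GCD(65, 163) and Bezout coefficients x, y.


Tabular extended Euclidean (each row: r = 65*s + 163*t):
r=65, s=1, t=0
r=163, s=0, t=1
q=0: r=65, s=1, t=0   [65*(1) + 163*(0) = 65]
q=2: r=33, s=-2, t=1   [65*(-2) + 163*(1) = 33]
q=1: r=32, s=3, t=-1   [65*(3) + 163*(-1) = 32]
q=1: r=1, s=-5, t=2   [65*(-5) + 163*(2) = 1]
q=32: r=0, s=163, t=-65   [65*(163) + 163*(-65) = 0]
GCD = 1; from the row with r=1: x=-5, y=2
Check: 65*(-5) + 163*(2) = -325 + 326 = 1

GCD = 1, x = -5, y = 2


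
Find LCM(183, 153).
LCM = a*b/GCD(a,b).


GCD(183, 153) = 3
LCM = 183*153/3 = 27999/3 = 9333

LCM = 9333


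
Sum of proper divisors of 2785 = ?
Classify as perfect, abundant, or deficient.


Proper divisors: 1, 5, 557
Sum = 1 + 5 + 557 = 563
563 < 2785 → deficient

s(2785) = 563 (deficient)


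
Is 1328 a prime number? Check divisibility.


1328 / 2 = 664 (exact division)
1328 is NOT prime.

No, 1328 is not prime


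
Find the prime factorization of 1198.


1198 / 2 = 599
599 / 599 = 1
1198 = 2 × 599


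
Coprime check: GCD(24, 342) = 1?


Euclidean algorithm:
342 = 14 * 24 + 6
24 = 4 * 6 + 0
GCD(24, 342) = 6

No, not coprime (GCD = 6)


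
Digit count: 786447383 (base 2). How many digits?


786447383 in base 2 = 101110111000000011110000010111
Number of digits = 30

30 digits (base 2)


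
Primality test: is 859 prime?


Check divisors up to sqrt(859) = 29.3087
No divisors found.
859 is prime.

Yes, 859 is prime


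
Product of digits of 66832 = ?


6 × 6 × 8 × 3 × 2 = 1728


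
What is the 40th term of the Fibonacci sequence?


Sequence: 1, 1, 2, 3, 5, 8, 13, 21, 34, 55, 89, 144, 233, 377, 610, 987, 1597, 2584, 4181, 6765, 10946, 17711, 28657, 46368, 75025, 121393, 196418, 317811, 514229, 832040, 1346269, 2178309, 3524578, 5702887, 9227465, 14930352, 24157817, 39088169, 63245986, 102334155
F(40) = 102334155
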